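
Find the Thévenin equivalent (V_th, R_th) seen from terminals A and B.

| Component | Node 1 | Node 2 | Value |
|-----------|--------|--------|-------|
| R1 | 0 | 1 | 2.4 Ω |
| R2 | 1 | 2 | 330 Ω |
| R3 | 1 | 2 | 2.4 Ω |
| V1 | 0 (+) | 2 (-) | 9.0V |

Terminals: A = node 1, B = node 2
Step 1 — V_th is the open-circuit voltage V_A - V_B (nothing connected across the terminals).
Nodal analysis, taking node 2 as the 0 V reference.
Source V1 fixes V_0 = 9 V.
KCL at each unknown node (sum of currents leaving = 0; resistances in Ω):
  Node 1: (V_1 - 9)/2.4 + (V_1 - 0)/330 + (V_1 - 0)/2.4 = 0
Collecting terms: 0.8364 × V_1 = 3.75  =>  V_1 = 4.484 V
V_th = V_1 - V_2 = 4.484 - 0 = 4.484 V
Step 2 — R_th: zero the source — replace V1 by a short circuit (node 2 merges into node 0) — and find the resistance seen between A (node 1) and B (node 0).
Reduce the network between node 1 (A) and node 0 (B) by series/parallel combination:
  Rp1 = R1 ‖ R2 ‖ R3 (parallel, all between nodes 0 and 1) = 1/(1/2.4 + 1/330 + 1/2.4) = 1.196 Ω
R_th = 1.196 Ω

Final answer: V_th = 4.484 V, R_th = 1.196 Ω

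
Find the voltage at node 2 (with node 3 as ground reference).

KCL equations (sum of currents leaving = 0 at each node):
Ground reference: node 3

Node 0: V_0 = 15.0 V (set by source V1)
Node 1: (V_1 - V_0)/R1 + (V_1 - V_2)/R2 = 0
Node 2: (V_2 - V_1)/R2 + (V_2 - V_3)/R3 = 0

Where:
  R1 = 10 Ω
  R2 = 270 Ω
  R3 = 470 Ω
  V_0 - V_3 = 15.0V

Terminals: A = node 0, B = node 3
Nodal analysis, taking node 3 as the 0 V reference.
Source V1 fixes V_0 = 15 V.
KCL at each unknown node (sum of currents leaving = 0; resistances in Ω):
  Node 1: (V_1 - 15)/10 + (V_1 - V_2)/270 = 0
  Node 2: (V_2 - V_1)/270 + (V_2 - 0)/470 = 0
Collecting terms (coefficients in siemens):
  0.1037·V_1 - 0.003704·V_2 = 1.5
  0.005831·V_2 - 0.003704·V_1 = 0
Determinant D = (0.1037)(0.005831) - (-0.003704)(-0.003704) = 0.000591
V_1 = [(1.5)(0.005831) - (-0.003704)(0)]/D = 14.8 V
V_2 = [(0.1037)(0) - (1.5)(-0.003704)]/D = 9.4 V
The requested potential is V_2 = 9.4 V.

Final answer: V_2 = 9.4 V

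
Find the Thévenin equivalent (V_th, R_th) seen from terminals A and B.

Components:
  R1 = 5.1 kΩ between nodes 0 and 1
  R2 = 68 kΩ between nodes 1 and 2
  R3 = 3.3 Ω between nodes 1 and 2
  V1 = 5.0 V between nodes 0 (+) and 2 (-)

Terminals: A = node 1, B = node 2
Step 1 — V_th is the open-circuit voltage V_A - V_B (nothing connected across the terminals).
Nodal analysis, taking node 2 as the 0 V reference.
Source V1 fixes V_0 = 5 V.
KCL at each unknown node (sum of currents leaving = 0; resistances in Ω):
  Node 1: (V_1 - 5)/5100 + (V_1 - 0)/68000 + (V_1 - 0)/3.3 = 0
Collecting terms: 0.3032 × V_1 = 0.0009804  =>  V_1 = 0.003233 V
V_th = V_1 - V_2 = 0.003233 - 0 = 0.003233 V
Step 2 — R_th: zero the source — replace V1 by a short circuit (node 2 merges into node 0) — and find the resistance seen between A (node 1) and B (node 0).
Reduce the network between node 1 (A) and node 0 (B) by series/parallel combination:
  Rp1 = R1 ‖ R2 ‖ R3 (parallel, all between nodes 0 and 1) = 1/(1/5100 + 1/68000 + 1/3.3) = 3.298 Ω
R_th = 3.298 Ω

Final answer: V_th = 0.003233 V, R_th = 3.298 Ω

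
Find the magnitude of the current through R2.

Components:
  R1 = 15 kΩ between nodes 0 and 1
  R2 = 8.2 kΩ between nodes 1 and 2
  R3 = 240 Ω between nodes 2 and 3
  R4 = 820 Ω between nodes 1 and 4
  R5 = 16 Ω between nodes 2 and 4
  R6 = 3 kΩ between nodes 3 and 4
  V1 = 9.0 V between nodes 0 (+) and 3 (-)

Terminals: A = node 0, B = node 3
Nodal analysis, taking node 3 as the 0 V reference.
Source V1 fixes V_0 = 9 V.
KCL at each unknown node (sum of currents leaving = 0; resistances in Ω):
  Node 1: (V_1 - 9)/15000 + (V_1 - V_2)/8200 + (V_1 - V_4)/820 = 0
  Node 2: (V_2 - V_1)/8200 + (V_2 - 0)/240 + (V_2 - V_4)/16 = 0
  Node 4: (V_4 - V_1)/820 + (V_4 - V_2)/16 + (V_4 - 0)/3000 = 0
Collecting terms (coefficients in siemens):
  0.001408·V_1 - 0.000122·V_2 - 0.00122·V_4 = 0.0006
  0.06679·V_2 - 0.000122·V_1 - 0.0625·V_4 = 0
  0.06405·V_4 - 0.00122·V_1 - 0.0625·V_2 = 0
Solving these 3 simultaneous equations (Gaussian elimination) gives:
  V_1 = 0.5513 V, V_2 = 0.1246 V, V_4 = 0.1321 V
I_R2 = (V_1 - V_2)/R2 = (0.5513 - 0.1246)/8200 = 0.00005203 A
|I_R2| = 0.00005203 A

Final answer: |I_R2| = 5.203e-05 A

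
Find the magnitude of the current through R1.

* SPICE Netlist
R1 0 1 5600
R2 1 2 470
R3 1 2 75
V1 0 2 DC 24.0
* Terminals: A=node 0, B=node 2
Nodal analysis, taking node 2 as the 0 V reference.
Source V1 fixes V_0 = 24 V.
KCL at each unknown node (sum of currents leaving = 0; resistances in Ω):
  Node 1: (V_1 - 24)/5600 + (V_1 - 0)/470 + (V_1 - 0)/75 = 0
Collecting terms: 0.01564 × V_1 = 0.004286  =>  V_1 = 0.274 V
I_R1 = (V_0 - V_1)/R1 = (24 - 0.274)/5600 = 0.004237 A
|I_R1| = 0.004237 A

Final answer: |I_R1| = 0.004237 A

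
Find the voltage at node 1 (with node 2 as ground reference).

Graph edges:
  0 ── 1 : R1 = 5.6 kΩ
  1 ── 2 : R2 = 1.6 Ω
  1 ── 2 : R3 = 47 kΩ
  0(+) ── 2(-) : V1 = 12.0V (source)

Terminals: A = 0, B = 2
Nodal analysis, taking node 2 as the 0 V reference.
Source V1 fixes V_0 = 12 V.
KCL at each unknown node (sum of currents leaving = 0; resistances in Ω):
  Node 1: (V_1 - 12)/5600 + (V_1 - 0)/1.6 + (V_1 - 0)/47000 = 0
Collecting terms: 0.6252 × V_1 = 0.002143  =>  V_1 = 0.003427 V
The requested potential is V_1 = 0.003427 V.

Final answer: V_1 = 0.003427 V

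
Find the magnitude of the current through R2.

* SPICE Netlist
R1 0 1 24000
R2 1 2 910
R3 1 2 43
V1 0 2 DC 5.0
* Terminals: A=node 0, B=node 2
Nodal analysis, taking node 2 as the 0 V reference.
Source V1 fixes V_0 = 5 V.
KCL at each unknown node (sum of currents leaving = 0; resistances in Ω):
  Node 1: (V_1 - 5)/24000 + (V_1 - 0)/910 + (V_1 - 0)/43 = 0
Collecting terms: 0.0244 × V_1 = 0.0002083  =>  V_1 = 0.00854 V
I_R2 = (V_1 - V_2)/R2 = (0.00854 - 0)/910 = 0.000009384 A
|I_R2| = 0.000009384 A

Final answer: |I_R2| = 9.384e-06 A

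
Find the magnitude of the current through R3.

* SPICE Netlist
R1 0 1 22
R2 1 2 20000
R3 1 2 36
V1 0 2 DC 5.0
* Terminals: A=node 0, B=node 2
Nodal analysis, taking node 2 as the 0 V reference.
Source V1 fixes V_0 = 5 V.
KCL at each unknown node (sum of currents leaving = 0; resistances in Ω):
  Node 1: (V_1 - 5)/22 + (V_1 - 0)/20000 + (V_1 - 0)/36 = 0
Collecting terms: 0.07328 × V_1 = 0.2273  =>  V_1 = 3.101 V
I_R3 = (V_1 - V_2)/R3 = (3.101 - 0)/36 = 0.08615 A
|I_R3| = 0.08615 A

Final answer: |I_R3| = 0.08615 A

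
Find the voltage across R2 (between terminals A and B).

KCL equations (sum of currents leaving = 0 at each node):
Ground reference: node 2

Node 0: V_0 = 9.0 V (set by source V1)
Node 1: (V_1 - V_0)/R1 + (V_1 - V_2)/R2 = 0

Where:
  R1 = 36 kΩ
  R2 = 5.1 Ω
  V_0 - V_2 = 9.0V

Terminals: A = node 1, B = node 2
R1 and R2 are in series across V1 (node 0 → node 1 → node 2), and the output A–B is taken across R2, so this is a voltage divider.
Series current: I = V1/(R1 + R2) = 9/(36000 + 5.1) = 9/36010 = 0.00025 A
V_R2 = I × R2 = V1 × R2/(R1 + R2) = 9 × 5.1/36010 = 0.001275 V

Final answer: 0.001275 V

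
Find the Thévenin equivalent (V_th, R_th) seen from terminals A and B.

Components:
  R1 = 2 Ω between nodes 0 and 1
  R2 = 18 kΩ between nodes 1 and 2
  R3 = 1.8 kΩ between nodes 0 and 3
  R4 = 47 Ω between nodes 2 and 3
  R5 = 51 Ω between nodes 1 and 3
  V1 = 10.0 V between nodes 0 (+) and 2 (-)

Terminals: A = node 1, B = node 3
Step 1 — V_th is the open-circuit voltage V_A - V_B (nothing connected across the terminals).
Nodal analysis, taking node 2 as the 0 V reference.
Source V1 fixes V_0 = 10 V.
KCL at each unknown node (sum of currents leaving = 0; resistances in Ω):
  Node 1: (V_1 - 10)/2 + (V_1 - 0)/18000 + (V_1 - V_3)/51 = 0
  Node 3: (V_3 - 10)/1800 + (V_3 - 0)/47 + (V_3 - V_1)/51 = 0
Collecting terms (coefficients in siemens):
  0.5197·V_1 - 0.01961·V_3 = 5
  0.04144·V_3 - 0.01961·V_1 = 0.005556
Determinant D = (0.5197)(0.04144) - (-0.01961)(-0.01961) = 0.02115
V_1 = [(5)(0.04144) - (-0.01961)(0.005556)]/D = 9.802 V
V_3 = [(0.5197)(0.005556) - (5)(-0.01961)]/D = 4.772 V
V_th = V_1 - V_3 = 9.802 - 4.772 = 5.03 V
Step 2 — R_th: zero the source — replace V1 by a short circuit (node 2 merges into node 0) — and find the resistance seen between A (node 1) and B (node 3).
Reduce the network between node 1 (A) and node 3 (B) by series/parallel combination:
  Rp1 = R1 ‖ R2 (parallel, both between nodes 0 and 1) = 1/(1/2 + 1/18000) = 2 Ω
  Rp2 = R3 ‖ R4 (parallel, both between nodes 0 and 3) = 1/(1/1800 + 1/47) = 45.8 Ω
  Rs1 = Rp1 + Rp2 (series, joined only at node 0) = 2 + 45.8 = 47.8 Ω
  Rp3 = R5 ‖ Rs1 (parallel, both between nodes 1 and 3) = 1/(1/51 + 1/47.8) = 24.68 Ω
R_th = 24.68 Ω

Final answer: V_th = 5.03 V, R_th = 24.68 Ω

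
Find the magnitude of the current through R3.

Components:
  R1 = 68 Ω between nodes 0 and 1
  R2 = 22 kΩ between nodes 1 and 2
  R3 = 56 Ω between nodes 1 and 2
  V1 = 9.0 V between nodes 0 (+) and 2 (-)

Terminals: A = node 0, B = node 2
Nodal analysis, taking node 2 as the 0 V reference.
Source V1 fixes V_0 = 9 V.
KCL at each unknown node (sum of currents leaving = 0; resistances in Ω):
  Node 1: (V_1 - 9)/68 + (V_1 - 0)/22000 + (V_1 - 0)/56 = 0
Collecting terms: 0.03261 × V_1 = 0.1324  =>  V_1 = 4.059 V
I_R3 = (V_1 - V_2)/R3 = (4.059 - 0)/56 = 0.07248 A
|I_R3| = 0.07248 A

Final answer: |I_R3| = 0.07248 A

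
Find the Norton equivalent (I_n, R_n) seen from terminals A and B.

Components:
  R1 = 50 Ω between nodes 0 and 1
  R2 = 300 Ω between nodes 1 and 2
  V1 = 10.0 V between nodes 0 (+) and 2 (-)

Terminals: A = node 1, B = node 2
Find the Thévenin equivalent first; then I_n = V_th/R_th and R_n = R_th.
Step 1 — V_th is the open-circuit voltage V_A - V_B (nothing connected across the terminals).
Nodal analysis, taking node 2 as the 0 V reference.
Source V1 fixes V_0 = 10 V.
KCL at each unknown node (sum of currents leaving = 0; resistances in Ω):
  Node 1: (V_1 - 10)/50 + (V_1 - 0)/300 = 0
Collecting terms: 0.02333 × V_1 = 0.2  =>  V_1 = 8.571 V
V_th = V_1 - V_2 = 8.571 - 0 = 8.571 V
Step 2 — R_th: zero the source — replace V1 by a short circuit (node 2 merges into node 0) — and find the resistance seen between A (node 1) and B (node 0).
Reduce the network between node 1 (A) and node 0 (B) by series/parallel combination:
  Rp1 = R1 ‖ R2 (parallel, both between nodes 0 and 1) = 1/(1/50 + 1/300) = 42.86 Ω
R_th = 42.86 Ω
I_n = V_th/R_th = 8.571/42.86 = 0.2 A, and R_n = R_th = 42.86 Ω

Final answer: I_n = 0.2 A, R_n = 42.86 Ω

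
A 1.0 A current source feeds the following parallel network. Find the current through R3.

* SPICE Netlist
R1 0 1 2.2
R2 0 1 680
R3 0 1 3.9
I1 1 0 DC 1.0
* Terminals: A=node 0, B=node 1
All resistors sit directly between nodes 0 and 1, so they are in parallel and share one voltage V; the full source current 1 A splits among them.
1/R_par = 1/2.2 + 1/680 + 1/3.9 = 0.7124 S  =>  R_par = 1.404 Ω
V = I × R_par = 1 × 1.404 = 1.404 V
I_R3 = V/R3 = 1.404/3.9 = 0.3599 A

Final answer: 0.3599 A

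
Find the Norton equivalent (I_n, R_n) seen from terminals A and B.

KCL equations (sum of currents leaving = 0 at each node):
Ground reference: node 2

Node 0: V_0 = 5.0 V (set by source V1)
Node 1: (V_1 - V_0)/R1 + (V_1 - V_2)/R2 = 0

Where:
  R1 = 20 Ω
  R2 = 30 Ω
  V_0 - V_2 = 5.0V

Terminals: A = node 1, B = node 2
Find the Thévenin equivalent first; then I_n = V_th/R_th and R_n = R_th.
Step 1 — V_th is the open-circuit voltage V_A - V_B (nothing connected across the terminals).
Nodal analysis, taking node 2 as the 0 V reference.
Source V1 fixes V_0 = 5 V.
KCL at each unknown node (sum of currents leaving = 0; resistances in Ω):
  Node 1: (V_1 - 5)/20 + (V_1 - 0)/30 = 0
Collecting terms: 0.08333 × V_1 = 0.25  =>  V_1 = 3 V
V_th = V_1 - V_2 = 3 - 0 = 3 V
Step 2 — R_th: zero the source — replace V1 by a short circuit (node 2 merges into node 0) — and find the resistance seen between A (node 1) and B (node 0).
Reduce the network between node 1 (A) and node 0 (B) by series/parallel combination:
  Rp1 = R1 ‖ R2 (parallel, both between nodes 0 and 1) = 1/(1/20 + 1/30) = 12 Ω
R_th = 12 Ω
I_n = V_th/R_th = 3/12 = 0.25 A, and R_n = R_th = 12 Ω

Final answer: I_n = 0.25 A, R_n = 12 Ω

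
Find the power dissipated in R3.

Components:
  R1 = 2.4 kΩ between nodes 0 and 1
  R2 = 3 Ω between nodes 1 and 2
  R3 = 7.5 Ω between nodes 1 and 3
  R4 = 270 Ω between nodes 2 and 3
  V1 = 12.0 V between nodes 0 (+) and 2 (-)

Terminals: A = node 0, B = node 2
Nodal analysis, taking node 2 as the 0 V reference.
Source V1 fixes V_0 = 12 V.
KCL at each unknown node (sum of currents leaving = 0; resistances in Ω):
  Node 1: (V_1 - 12)/2400 + (V_1 - 0)/3 + (V_1 - V_3)/7.5 = 0
  Node 3: (V_3 - V_1)/7.5 + (V_3 - 0)/270 = 0
Collecting terms (coefficients in siemens):
  0.4671·V_1 - 0.1333·V_3 = 0.005
  0.137·V_3 - 0.1333·V_1 = 0
Determinant D = (0.4671)(0.137) - (-0.1333)(-0.1333) = 0.04623
V_1 = [(0.005)(0.137) - (-0.1333)(0)]/D = 0.01482 V
V_3 = [(0.4671)(0) - (0.005)(-0.1333)]/D = 0.01442 V
I_R3 = (V_1 - V_3)/R3 = (0.01482 - 0.01442)/7.5 = 0.00005341 A
P_R3 = I_R3² × R3 = (0.00005341)² × 7.5 = 0.00000002139 W

Final answer: 2.139e-08 W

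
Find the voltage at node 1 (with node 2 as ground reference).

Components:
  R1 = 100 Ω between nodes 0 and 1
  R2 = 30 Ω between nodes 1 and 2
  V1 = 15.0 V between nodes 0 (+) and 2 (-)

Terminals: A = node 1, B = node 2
Nodal analysis, taking node 2 as the 0 V reference.
Source V1 fixes V_0 = 15 V.
KCL at each unknown node (sum of currents leaving = 0; resistances in Ω):
  Node 1: (V_1 - 15)/100 + (V_1 - 0)/30 = 0
Collecting terms: 0.04333 × V_1 = 0.15  =>  V_1 = 3.462 V
The requested potential is V_1 = 3.462 V.

Final answer: V_1 = 3.462 V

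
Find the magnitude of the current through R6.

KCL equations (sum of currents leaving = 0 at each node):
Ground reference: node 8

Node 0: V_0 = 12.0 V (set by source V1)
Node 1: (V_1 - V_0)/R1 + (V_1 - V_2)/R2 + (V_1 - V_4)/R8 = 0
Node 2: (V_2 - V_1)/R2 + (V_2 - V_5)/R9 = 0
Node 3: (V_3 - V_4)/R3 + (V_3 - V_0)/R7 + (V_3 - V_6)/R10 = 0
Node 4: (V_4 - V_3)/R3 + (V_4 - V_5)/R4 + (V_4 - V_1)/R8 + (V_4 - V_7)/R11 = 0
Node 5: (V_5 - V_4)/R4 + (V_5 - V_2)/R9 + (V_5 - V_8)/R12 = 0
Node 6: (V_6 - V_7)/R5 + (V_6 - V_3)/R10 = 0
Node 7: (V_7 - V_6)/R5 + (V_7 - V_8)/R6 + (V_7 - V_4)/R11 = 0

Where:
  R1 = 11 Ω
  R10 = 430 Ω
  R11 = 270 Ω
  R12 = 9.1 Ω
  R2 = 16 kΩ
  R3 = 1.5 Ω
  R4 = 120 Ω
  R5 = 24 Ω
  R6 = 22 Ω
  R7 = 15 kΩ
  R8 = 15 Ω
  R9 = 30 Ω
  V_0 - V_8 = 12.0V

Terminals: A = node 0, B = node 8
Nodal analysis, taking node 8 as the 0 V reference.
Source V1 fixes V_0 = 12 V.
KCL at each unknown node (sum of currents leaving = 0; resistances in Ω):
  Node 1: (V_1 - 12)/11 + (V_1 - V_2)/16000 + (V_1 - V_4)/15 = 0
  Node 2: (V_2 - V_1)/16000 + (V_2 - V_5)/30 = 0
  Node 3: (V_3 - V_4)/1.5 + (V_3 - 12)/15000 + (V_3 - V_6)/430 = 0
  Node 4: (V_4 - V_3)/1.5 + (V_4 - V_5)/120 + (V_4 - V_1)/15 + (V_4 - V_7)/270 = 0
  Node 5: (V_5 - V_4)/120 + (V_5 - V_2)/30 + (V_5 - 0)/9.1 = 0
  Node 6: (V_6 - V_7)/24 + (V_6 - V_3)/430 = 0
  Node 7: (V_7 - V_6)/24 + (V_7 - 0)/22 + (V_7 - V_4)/270 = 0
Collecting terms (coefficients in siemens):
  0.1576·V_1 - 0.0000625·V_2 - 0.06667·V_4 = 1.091
  0.0334·V_2 - 0.0000625·V_1 - 0.03333·V_5 = 0
  0.6691·V_3 - 0.6667·V_4 - 0.002326·V_6 = 0.0008
  0.7454·V_4 - 0.06667·V_1 - 0.6667·V_3 - 0.008333·V_5 - 0.003704·V_7 = 0
  0.1516·V_5 - 0.03333·V_2 - 0.008333·V_4 = 0
  0.04399·V_6 - 0.002326·V_3 - 0.04167·V_7 = 0
  0.09082·V_7 - 0.003704·V_4 - 0.04167·V_6 = 0
Solving these 7 simultaneous equations (Gaussian elimination) gives:
  V_1 = 10.72 V, V_2 = 0.6567 V, V_3 = 8.948 V, V_4 = 8.974 V
  V_5 = 0.6379 V, V_6 = 1.449 V, V_7 = 1.031 V
I_R6 = (V_7 - V_8)/R6 = (1.031 - 0)/22 = 0.04686 A
|I_R6| = 0.04686 A

Final answer: |I_R6| = 0.04686 A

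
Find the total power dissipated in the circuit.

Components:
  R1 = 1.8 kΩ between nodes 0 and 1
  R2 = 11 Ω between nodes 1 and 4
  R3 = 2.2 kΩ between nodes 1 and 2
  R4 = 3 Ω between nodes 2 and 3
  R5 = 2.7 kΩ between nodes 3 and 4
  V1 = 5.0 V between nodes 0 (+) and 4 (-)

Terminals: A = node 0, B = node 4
Nodal analysis, taking node 4 as the 0 V reference.
Source V1 fixes V_0 = 5 V.
KCL at each unknown node (sum of currents leaving = 0; resistances in Ω):
  Node 1: (V_1 - 5)/1800 + (V_1 - 0)/11 + (V_1 - V_2)/2200 = 0
  Node 2: (V_2 - V_1)/2200 + (V_2 - V_3)/3 = 0
  Node 3: (V_3 - V_2)/3 + (V_3 - 0)/2700 = 0
Collecting terms (coefficients in siemens):
  0.09192·V_1 - 0.0004545·V_2 = 0.002778
  0.3338·V_2 - 0.0004545·V_1 - 0.3333·V_3 = 0
  0.3337·V_3 - 0.3333·V_2 = 0
Solving these 3 simultaneous equations (Gaussian elimination) gives:
  V_1 = 0.0303 V, V_2 = 0.01671 V, V_3 = 0.01669 V
Power in each resistor, P = (ΔV)²/R:
  P_R1 = (5 - 0.0303)²/1800 = 0.01372 W
  P_R2 = (0.0303 - 0)²/11 = 0.00008348 W
  P_R3 = (0.0303 - 0.01671)²/2200 = 0.00000008403 W
  P_R4 = (0.01671 - 0.01669)²/3 = 0.0000000001146 W
  P_R5 = (0.01669 - 0)²/2700 = 0.0000001031 W
P_total = P_R1 + P_R2 + P_R3 + P_R4 + P_R5 = 0.0138 W

Final answer: 0.0138 W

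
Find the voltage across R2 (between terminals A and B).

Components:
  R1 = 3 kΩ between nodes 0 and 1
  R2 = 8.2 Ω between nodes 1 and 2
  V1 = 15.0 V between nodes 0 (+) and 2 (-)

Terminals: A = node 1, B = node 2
R1 and R2 are in series across V1 (node 0 → node 1 → node 2), and the output A–B is taken across R2, so this is a voltage divider.
Series current: I = V1/(R1 + R2) = 15/(3000 + 8.2) = 15/3008 = 0.004986 A
V_R2 = I × R2 = V1 × R2/(R1 + R2) = 15 × 8.2/3008 = 0.04089 V

Final answer: 0.04089 V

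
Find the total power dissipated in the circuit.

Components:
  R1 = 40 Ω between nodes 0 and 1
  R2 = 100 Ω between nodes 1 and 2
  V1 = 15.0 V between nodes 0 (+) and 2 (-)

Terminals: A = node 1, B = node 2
Nodal analysis, taking node 2 as the 0 V reference.
Source V1 fixes V_0 = 15 V.
KCL at each unknown node (sum of currents leaving = 0; resistances in Ω):
  Node 1: (V_1 - 15)/40 + (V_1 - 0)/100 = 0
Collecting terms: 0.035 × V_1 = 0.375  =>  V_1 = 10.71 V
Power in each resistor, P = (ΔV)²/R:
  P_R1 = (15 - 10.71)²/40 = 0.4592 W
  P_R2 = (10.71 - 0)²/100 = 1.148 W
P_total = P_R1 + P_R2 = 1.607 W

Final answer: 1.607 W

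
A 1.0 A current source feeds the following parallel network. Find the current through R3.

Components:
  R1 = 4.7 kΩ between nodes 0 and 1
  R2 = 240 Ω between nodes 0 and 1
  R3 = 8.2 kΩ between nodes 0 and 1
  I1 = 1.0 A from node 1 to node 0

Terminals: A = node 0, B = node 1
All resistors sit directly between nodes 0 and 1, so they are in parallel and share one voltage V; the full source current 1 A splits among them.
1/R_par = 1/4700 + 1/240 + 1/8200 = 0.004501 S  =>  R_par = 222.2 Ω
V = I × R_par = 1 × 222.2 = 222.2 V
I_R3 = V/R3 = 222.2/8200 = 0.02709 A

Final answer: 0.02709 A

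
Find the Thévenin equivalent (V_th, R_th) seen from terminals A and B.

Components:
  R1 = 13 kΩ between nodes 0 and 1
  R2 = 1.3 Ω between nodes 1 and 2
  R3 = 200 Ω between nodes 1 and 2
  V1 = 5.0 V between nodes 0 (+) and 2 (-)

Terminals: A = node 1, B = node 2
Step 1 — V_th is the open-circuit voltage V_A - V_B (nothing connected across the terminals).
Nodal analysis, taking node 2 as the 0 V reference.
Source V1 fixes V_0 = 5 V.
KCL at each unknown node (sum of currents leaving = 0; resistances in Ω):
  Node 1: (V_1 - 5)/13000 + (V_1 - 0)/1.3 + (V_1 - 0)/200 = 0
Collecting terms: 0.7743 × V_1 = 0.0003846  =>  V_1 = 0.0004967 V
V_th = V_1 - V_2 = 0.0004967 - 0 = 0.0004967 V
Step 2 — R_th: zero the source — replace V1 by a short circuit (node 2 merges into node 0) — and find the resistance seen between A (node 1) and B (node 0).
Reduce the network between node 1 (A) and node 0 (B) by series/parallel combination:
  Rp1 = R1 ‖ R2 ‖ R3 (parallel, all between nodes 0 and 1) = 1/(1/13000 + 1/1.3 + 1/200) = 1.291 Ω
R_th = 1.291 Ω

Final answer: V_th = 0.0004967 V, R_th = 1.291 Ω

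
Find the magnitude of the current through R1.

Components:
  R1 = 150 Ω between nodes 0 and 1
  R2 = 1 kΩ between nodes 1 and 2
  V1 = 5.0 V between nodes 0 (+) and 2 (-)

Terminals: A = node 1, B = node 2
Nodal analysis, taking node 2 as the 0 V reference.
Source V1 fixes V_0 = 5 V.
KCL at each unknown node (sum of currents leaving = 0; resistances in Ω):
  Node 1: (V_1 - 5)/150 + (V_1 - 0)/1000 = 0
Collecting terms: 0.007667 × V_1 = 0.03333  =>  V_1 = 4.348 V
I_R1 = (V_0 - V_1)/R1 = (5 - 4.348)/150 = 0.004348 A
|I_R1| = 0.004348 A

Final answer: |I_R1| = 0.004348 A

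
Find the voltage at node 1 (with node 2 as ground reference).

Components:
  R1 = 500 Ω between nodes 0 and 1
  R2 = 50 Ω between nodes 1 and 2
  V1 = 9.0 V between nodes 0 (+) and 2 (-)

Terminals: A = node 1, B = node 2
Nodal analysis, taking node 2 as the 0 V reference.
Source V1 fixes V_0 = 9 V.
KCL at each unknown node (sum of currents leaving = 0; resistances in Ω):
  Node 1: (V_1 - 9)/500 + (V_1 - 0)/50 = 0
Collecting terms: 0.022 × V_1 = 0.018  =>  V_1 = 0.8182 V
The requested potential is V_1 = 0.8182 V.

Final answer: V_1 = 0.8182 V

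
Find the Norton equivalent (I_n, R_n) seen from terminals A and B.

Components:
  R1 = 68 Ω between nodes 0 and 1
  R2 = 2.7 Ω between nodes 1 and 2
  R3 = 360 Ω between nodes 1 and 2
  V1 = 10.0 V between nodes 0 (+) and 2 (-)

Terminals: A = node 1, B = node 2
Find the Thévenin equivalent first; then I_n = V_th/R_th and R_n = R_th.
Step 1 — V_th is the open-circuit voltage V_A - V_B (nothing connected across the terminals).
Nodal analysis, taking node 2 as the 0 V reference.
Source V1 fixes V_0 = 10 V.
KCL at each unknown node (sum of currents leaving = 0; resistances in Ω):
  Node 1: (V_1 - 10)/68 + (V_1 - 0)/2.7 + (V_1 - 0)/360 = 0
Collecting terms: 0.3879 × V_1 = 0.1471  =>  V_1 = 0.3792 V
V_th = V_1 - V_2 = 0.3792 - 0 = 0.3792 V
Step 2 — R_th: zero the source — replace V1 by a short circuit (node 2 merges into node 0) — and find the resistance seen between A (node 1) and B (node 0).
Reduce the network between node 1 (A) and node 0 (B) by series/parallel combination:
  Rp1 = R1 ‖ R2 ‖ R3 (parallel, all between nodes 0 and 1) = 1/(1/68 + 1/2.7 + 1/360) = 2.578 Ω
R_th = 2.578 Ω
I_n = V_th/R_th = 0.3792/2.578 = 0.1471 A, and R_n = R_th = 2.578 Ω

Final answer: I_n = 0.1471 A, R_n = 2.578 Ω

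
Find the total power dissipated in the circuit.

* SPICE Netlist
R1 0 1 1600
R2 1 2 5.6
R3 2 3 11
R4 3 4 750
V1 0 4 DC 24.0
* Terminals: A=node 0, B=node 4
Nodal analysis, taking node 4 as the 0 V reference.
Source V1 fixes V_0 = 24 V.
KCL at each unknown node (sum of currents leaving = 0; resistances in Ω):
  Node 1: (V_1 - 24)/1600 + (V_1 - V_2)/5.6 = 0
  Node 2: (V_2 - V_1)/5.6 + (V_2 - V_3)/11 = 0
  Node 3: (V_3 - V_2)/11 + (V_3 - 0)/750 = 0
Collecting terms (coefficients in siemens):
  0.1792·V_1 - 0.1786·V_2 = 0.015
  0.2695·V_2 - 0.1786·V_1 - 0.09091·V_3 = 0
  0.09224·V_3 - 0.09091·V_2 = 0
Solving these 3 simultaneous equations (Gaussian elimination) gives:
  V_1 = 7.774 V, V_2 = 7.717 V, V_3 = 7.606 V
Power in each resistor, P = (ΔV)²/R:
  P_R1 = (24 - 7.774)²/1600 = 0.1645 W
  P_R2 = (7.774 - 7.717)²/5.6 = 0.0005759 W
  P_R3 = (7.717 - 7.606)²/11 = 0.001131 W
  P_R4 = (7.606 - 0)²/750 = 0.07713 W
P_total = P_R1 + P_R2 + P_R3 + P_R4 = 0.2434 W

Final answer: 0.2434 W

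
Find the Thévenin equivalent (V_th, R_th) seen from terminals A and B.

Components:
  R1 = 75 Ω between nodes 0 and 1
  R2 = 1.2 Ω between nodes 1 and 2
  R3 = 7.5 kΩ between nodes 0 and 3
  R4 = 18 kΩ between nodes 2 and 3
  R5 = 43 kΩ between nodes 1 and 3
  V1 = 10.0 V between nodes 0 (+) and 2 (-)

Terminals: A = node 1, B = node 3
Step 1 — V_th is the open-circuit voltage V_A - V_B (nothing connected across the terminals).
Nodal analysis, taking node 2 as the 0 V reference.
Source V1 fixes V_0 = 10 V.
KCL at each unknown node (sum of currents leaving = 0; resistances in Ω):
  Node 1: (V_1 - 10)/75 + (V_1 - 0)/1.2 + (V_1 - V_3)/43000 = 0
  Node 3: (V_3 - 10)/7500 + (V_3 - 0)/18000 + (V_3 - V_1)/43000 = 0
Collecting terms (coefficients in siemens):
  0.8467·V_1 - 0.00002326·V_3 = 0.1333
  0.0002121·V_3 - 0.00002326·V_1 = 0.001333
Determinant D = (0.8467)(0.0002121) - (-0.00002326)(-0.00002326) = 0.0001796
V_1 = [(0.1333)(0.0002121) - (-0.00002326)(0.001333)]/D = 0.1576 V
V_3 = [(0.8467)(0.001333) - (0.1333)(-0.00002326)]/D = 6.302 V
V_th = V_1 - V_3 = 0.1576 - 6.302 = -6.145 V
Step 2 — R_th: zero the source — replace V1 by a short circuit (node 2 merges into node 0) — and find the resistance seen between A (node 1) and B (node 3).
Reduce the network between node 1 (A) and node 3 (B) by series/parallel combination:
  Rp1 = R1 ‖ R2 (parallel, both between nodes 0 and 1) = 1/(1/75 + 1/1.2) = 1.181 Ω
  Rp2 = R3 ‖ R4 (parallel, both between nodes 0 and 3) = 1/(1/7500 + 1/18000) = 5294 Ω
  Rs1 = Rp1 + Rp2 (series, joined only at node 0) = 1.181 + 5294 = 5295 Ω
  Rp3 = R5 ‖ Rs1 (parallel, both between nodes 1 and 3) = 1/(1/43000 + 1/5295) = 4715 Ω
R_th = 4.715 kΩ

Final answer: V_th = -6.145 V, R_th = 4.715 kΩ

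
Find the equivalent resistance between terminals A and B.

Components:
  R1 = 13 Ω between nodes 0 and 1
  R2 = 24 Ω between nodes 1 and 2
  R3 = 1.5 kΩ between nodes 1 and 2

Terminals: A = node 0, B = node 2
Reduce the network between node 0 (A) and node 2 (B) by series/parallel combination:
  Rp1 = R2 ‖ R3 (parallel, both between nodes 1 and 2) = 1/(1/24 + 1/1500) = 23.62 Ω
  Rs1 = R1 + Rp1 (series, joined only at node 1) = 13 + 23.62 = 36.62 Ω
R_eq = 36.62 Ω

Final answer: 36.62 Ω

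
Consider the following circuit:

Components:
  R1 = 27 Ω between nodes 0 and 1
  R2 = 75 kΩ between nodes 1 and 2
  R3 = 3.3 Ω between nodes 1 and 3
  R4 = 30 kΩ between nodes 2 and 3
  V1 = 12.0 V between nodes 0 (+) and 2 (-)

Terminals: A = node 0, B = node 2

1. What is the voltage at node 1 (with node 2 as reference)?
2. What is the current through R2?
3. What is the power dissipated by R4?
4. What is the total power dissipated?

Nodal analysis, taking node 2 as the 0 V reference.
Source V1 fixes V_0 = 12 V.
KCL at each unknown node (sum of currents leaving = 0; resistances in Ω):
  Node 1: (V_1 - 12)/27 + (V_1 - 0)/75000 + (V_1 - V_3)/3.3 = 0
  Node 3: (V_3 - V_1)/3.3 + (V_3 - 0)/30000 = 0
Collecting terms (coefficients in siemens):
  0.3401·V_1 - 0.303·V_3 = 0.4444
  0.3031·V_3 - 0.303·V_1 = 0
Determinant D = (0.3401)(0.3031) - (-0.303)(-0.303) = 0.01124
V_1 = [(0.4444)(0.3031) - (-0.303)(0)]/D = 11.98 V
V_3 = [(0.3401)(0) - (0.4444)(-0.303)]/D = 11.98 V
Part 1:
  Read off the nodal solution: V_1 = 11.98 V
Part 2:
  I_R2 = (V_1 - V_2)/R2 = (11.98 - 0)/75000 = 0.0001598 A
  Magnitude: I_R2 = 0.0001598 A
Part 3:
  I_R4 = (V_2 - V_3)/R4 = (0 - 11.98)/30000 = -0.0003995 A
  P_R4 = I_R4² × R4 = (-0.0003995)² × 30000 = 0.004787 W
Part 4:
  Power in each resistor, P = (ΔV)²/R:
    P_R1 = (12 - 11.98)²/27 = 0.000008445 W
    P_R2 = (11.98 - 0)²/75000 = 0.001915 W
    P_R3 = (11.98 - 11.98)²/3.3 = 0.0000005266 W
    P_R4 = (0 - 11.98)²/30000 = 0.004787 W
  P_total = P_R1 + P_R2 + P_R3 + P_R4 = 0.006711 W

Final answers:
1. V_1 = 11.98 V
2. I_R2 = 0.0001598 A
3. P_R4 = 0.004787 W
4. P_total = 0.006711 W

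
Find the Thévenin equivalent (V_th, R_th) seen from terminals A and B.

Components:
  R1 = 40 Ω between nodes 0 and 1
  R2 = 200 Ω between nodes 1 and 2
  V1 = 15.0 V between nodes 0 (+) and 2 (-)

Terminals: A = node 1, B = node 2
Step 1 — V_th is the open-circuit voltage V_A - V_B (nothing connected across the terminals).
Nodal analysis, taking node 2 as the 0 V reference.
Source V1 fixes V_0 = 15 V.
KCL at each unknown node (sum of currents leaving = 0; resistances in Ω):
  Node 1: (V_1 - 15)/40 + (V_1 - 0)/200 = 0
Collecting terms: 0.03 × V_1 = 0.375  =>  V_1 = 12.5 V
V_th = V_1 - V_2 = 12.5 - 0 = 12.5 V
Step 2 — R_th: zero the source — replace V1 by a short circuit (node 2 merges into node 0) — and find the resistance seen between A (node 1) and B (node 0).
Reduce the network between node 1 (A) and node 0 (B) by series/parallel combination:
  Rp1 = R1 ‖ R2 (parallel, both between nodes 0 and 1) = 1/(1/40 + 1/200) = 33.33 Ω
R_th = 33.33 Ω

Final answer: V_th = 12.5 V, R_th = 33.33 Ω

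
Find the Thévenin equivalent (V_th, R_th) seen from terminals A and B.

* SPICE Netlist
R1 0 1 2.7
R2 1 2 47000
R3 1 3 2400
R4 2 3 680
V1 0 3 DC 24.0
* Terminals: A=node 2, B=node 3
Step 1 — V_th is the open-circuit voltage V_A - V_B (nothing connected across the terminals).
Nodal analysis, taking node 3 as the 0 V reference.
Source V1 fixes V_0 = 24 V.
KCL at each unknown node (sum of currents leaving = 0; resistances in Ω):
  Node 1: (V_1 - 24)/2.7 + (V_1 - V_2)/47000 + (V_1 - 0)/2400 = 0
  Node 2: (V_2 - V_1)/47000 + (V_2 - 0)/680 = 0
Collecting terms (coefficients in siemens):
  0.3708·V_1 - 0.00002128·V_2 = 8.889
  0.001492·V_2 - 0.00002128·V_1 = 0
Determinant D = (0.3708)(0.001492) - (-0.00002128)(-0.00002128) = 0.0005532
V_1 = [(8.889)(0.001492) - (-0.00002128)(0)]/D = 23.97 V
V_2 = [(0.3708)(0) - (8.889)(-0.00002128)]/D = 0.3419 V
V_th = V_2 - V_3 = 0.3419 - 0 = 0.3419 V
Step 2 — R_th: zero the source — replace V1 by a short circuit (node 3 merges into node 0) — and find the resistance seen between A (node 2) and B (node 0).
Reduce the network between node 2 (A) and node 0 (B) by series/parallel combination:
  Rp1 = R1 ‖ R3 (parallel, both between nodes 0 and 1) = 1/(1/2.7 + 1/2400) = 2.697 Ω
  Rs1 = R2 + Rp1 (series, joined only at node 1) = 47000 + 2.697 = 47000 Ω
  Rp2 = R4 ‖ Rs1 (parallel, both between nodes 0 and 2) = 1/(1/680 + 1/47000) = 670.3 Ω
R_th = 670.3 Ω

Final answer: V_th = 0.3419 V, R_th = 670.3 Ω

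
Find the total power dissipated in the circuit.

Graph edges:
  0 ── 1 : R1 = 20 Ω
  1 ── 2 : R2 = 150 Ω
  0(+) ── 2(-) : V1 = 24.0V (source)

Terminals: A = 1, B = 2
Nodal analysis, taking node 2 as the 0 V reference.
Source V1 fixes V_0 = 24 V.
KCL at each unknown node (sum of currents leaving = 0; resistances in Ω):
  Node 1: (V_1 - 24)/20 + (V_1 - 0)/150 = 0
Collecting terms: 0.05667 × V_1 = 1.2  =>  V_1 = 21.18 V
Power in each resistor, P = (ΔV)²/R:
  P_R1 = (24 - 21.18)²/20 = 0.3986 W
  P_R2 = (21.18 - 0)²/150 = 2.99 W
P_total = P_R1 + P_R2 = 3.388 W

Final answer: 3.388 W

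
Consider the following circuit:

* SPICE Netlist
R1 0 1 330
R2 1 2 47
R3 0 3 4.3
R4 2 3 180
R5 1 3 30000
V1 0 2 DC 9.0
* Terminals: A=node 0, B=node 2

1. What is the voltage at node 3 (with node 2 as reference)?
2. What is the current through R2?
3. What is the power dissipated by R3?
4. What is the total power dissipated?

Nodal analysis, taking node 2 as the 0 V reference.
Source V1 fixes V_0 = 9 V.
KCL at each unknown node (sum of currents leaving = 0; resistances in Ω):
  Node 1: (V_1 - 9)/330 + (V_1 - 0)/47 + (V_1 - V_3)/30000 = 0
  Node 3: (V_3 - 9)/4.3 + (V_3 - 0)/180 + (V_3 - V_1)/30000 = 0
Collecting terms (coefficients in siemens):
  0.02434·V_1 - 0.00003333·V_3 = 0.02727
  0.2381·V_3 - 0.00003333·V_1 = 2.093
Determinant D = (0.02434)(0.2381) - (-0.00003333)(-0.00003333) = 0.005797
V_1 = [(0.02727)(0.2381) - (-0.00003333)(2.093)]/D = 1.133 V
V_3 = [(0.02434)(2.093) - (0.02727)(-0.00003333)]/D = 8.789 V
Part 1:
  Read off the nodal solution: V_3 = 8.789 V
Part 2:
  I_R2 = (V_1 - V_2)/R2 = (1.133 - 0)/47 = 0.0241 A
  Magnitude: I_R2 = 0.0241 A
Part 3:
  I_R3 = (V_0 - V_3)/R3 = (9 - 8.789)/4.3 = 0.04908 A
  P_R3 = I_R3² × R3 = (0.04908)² × 4.3 = 0.01036 W
Part 4:
  Power in each resistor, P = (ΔV)²/R:
    P_R1 = (9 - 1.133)²/330 = 0.1876 W
    P_R2 = (1.133 - 0)²/47 = 0.02729 W
    P_R3 = (9 - 8.789)²/4.3 = 0.01036 W
    P_R4 = (0 - 8.789)²/180 = 0.4291 W
    P_R5 = (1.133 - 8.789)²/30000 = 0.001954 W
  P_total = P_R1 + P_R2 + P_R3 + P_R4 + P_R5 = 0.6563 W

Final answers:
1. V_3 = 8.789 V
2. I_R2 = 0.0241 A
3. P_R3 = 0.01036 W
4. P_total = 0.6563 W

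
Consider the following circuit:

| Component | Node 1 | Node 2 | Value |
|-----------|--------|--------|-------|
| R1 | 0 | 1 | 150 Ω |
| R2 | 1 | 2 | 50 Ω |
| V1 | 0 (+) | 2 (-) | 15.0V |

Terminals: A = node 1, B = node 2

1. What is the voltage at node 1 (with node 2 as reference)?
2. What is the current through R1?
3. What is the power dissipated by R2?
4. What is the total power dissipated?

Nodal analysis, taking node 2 as the 0 V reference.
Source V1 fixes V_0 = 15 V.
KCL at each unknown node (sum of currents leaving = 0; resistances in Ω):
  Node 1: (V_1 - 15)/150 + (V_1 - 0)/50 = 0
Collecting terms: 0.02667 × V_1 = 0.1  =>  V_1 = 3.75 V
Part 1:
  Read off the nodal solution: V_1 = 3.75 V
Part 2:
  I_R1 = (V_0 - V_1)/R1 = (15 - 3.75)/150 = 0.075 A
  Magnitude: I_R1 = 0.075 A
Part 3:
  I_R2 = (V_1 - V_2)/R2 = (3.75 - 0)/50 = 0.075 A
  P_R2 = I_R2² × R2 = (0.075)² × 50 = 0.2812 W
Part 4:
  Power in each resistor, P = (ΔV)²/R:
    P_R1 = (15 - 3.75)²/150 = 0.8438 W
    P_R2 = (3.75 - 0)²/50 = 0.2812 W
  P_total = P_R1 + P_R2 = 1.125 W

Final answers:
1. V_1 = 3.75 V
2. I_R1 = 0.075 A
3. P_R2 = 0.2812 W
4. P_total = 1.125 W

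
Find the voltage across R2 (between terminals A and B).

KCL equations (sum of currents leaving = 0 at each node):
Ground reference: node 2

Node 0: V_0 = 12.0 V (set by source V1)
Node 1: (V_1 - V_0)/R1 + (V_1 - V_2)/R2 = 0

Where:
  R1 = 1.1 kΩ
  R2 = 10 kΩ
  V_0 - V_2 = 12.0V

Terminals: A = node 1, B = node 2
R1 and R2 are in series across V1 (node 0 → node 1 → node 2), and the output A–B is taken across R2, so this is a voltage divider.
Series current: I = V1/(R1 + R2) = 12/(1100 + 10000) = 12/11100 = 0.001081 A
V_R2 = I × R2 = V1 × R2/(R1 + R2) = 12 × 10000/11100 = 10.81 V

Final answer: 10.81 V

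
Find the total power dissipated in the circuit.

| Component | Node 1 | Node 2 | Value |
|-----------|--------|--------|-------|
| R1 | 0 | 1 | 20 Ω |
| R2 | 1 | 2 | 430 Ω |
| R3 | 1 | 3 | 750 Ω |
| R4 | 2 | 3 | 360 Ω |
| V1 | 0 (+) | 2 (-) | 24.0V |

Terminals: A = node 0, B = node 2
Nodal analysis, taking node 2 as the 0 V reference.
Source V1 fixes V_0 = 24 V.
KCL at each unknown node (sum of currents leaving = 0; resistances in Ω):
  Node 1: (V_1 - 24)/20 + (V_1 - 0)/430 + (V_1 - V_3)/750 = 0
  Node 3: (V_3 - V_1)/750 + (V_3 - 0)/360 = 0
Collecting terms (coefficients in siemens):
  0.05366·V_1 - 0.001333·V_3 = 1.2
  0.004111·V_3 - 0.001333·V_1 = 0
Determinant D = (0.05366)(0.004111) - (-0.001333)(-0.001333) = 0.0002188
V_1 = [(1.2)(0.004111) - (-0.001333)(0)]/D = 22.55 V
V_3 = [(0.05366)(0) - (1.2)(-0.001333)]/D = 7.312 V
Power in each resistor, P = (ΔV)²/R:
  P_R1 = (24 - 22.55)²/20 = 0.1058 W
  P_R2 = (22.55 - 0)²/430 = 1.182 W
  P_R3 = (22.55 - 7.312)²/750 = 0.3094 W
  P_R4 = (0 - 7.312)²/360 = 0.1485 W
P_total = P_R1 + P_R2 + P_R3 + P_R4 = 1.746 W

Final answer: 1.746 W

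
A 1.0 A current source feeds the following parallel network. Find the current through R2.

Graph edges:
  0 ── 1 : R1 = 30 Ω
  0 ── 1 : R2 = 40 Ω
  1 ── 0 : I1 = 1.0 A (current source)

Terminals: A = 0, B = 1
All resistors sit directly between nodes 0 and 1, so they are in parallel and share one voltage V; the full source current 1 A splits among them.
1/R_par = 1/30 + 1/40 = 0.05833 S  =>  R_par = 17.14 Ω
V = I × R_par = 1 × 17.14 = 17.14 V
I_R2 = V/R2 = 17.14/40 = 0.4286 A

Final answer: 0.4286 A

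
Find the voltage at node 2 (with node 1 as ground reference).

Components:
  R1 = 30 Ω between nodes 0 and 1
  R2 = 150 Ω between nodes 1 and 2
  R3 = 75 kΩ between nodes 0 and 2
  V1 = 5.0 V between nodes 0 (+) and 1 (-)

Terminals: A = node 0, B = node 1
Nodal analysis, taking node 1 as the 0 V reference.
Source V1 fixes V_0 = 5 V.
KCL at each unknown node (sum of currents leaving = 0; resistances in Ω):
  Node 2: (V_2 - 0)/150 + (V_2 - 5)/75000 = 0
Collecting terms: 0.00668 × V_2 = 0.00006667  =>  V_2 = 0.00998 V
The requested potential is V_2 = 0.00998 V.

Final answer: V_2 = 0.00998 V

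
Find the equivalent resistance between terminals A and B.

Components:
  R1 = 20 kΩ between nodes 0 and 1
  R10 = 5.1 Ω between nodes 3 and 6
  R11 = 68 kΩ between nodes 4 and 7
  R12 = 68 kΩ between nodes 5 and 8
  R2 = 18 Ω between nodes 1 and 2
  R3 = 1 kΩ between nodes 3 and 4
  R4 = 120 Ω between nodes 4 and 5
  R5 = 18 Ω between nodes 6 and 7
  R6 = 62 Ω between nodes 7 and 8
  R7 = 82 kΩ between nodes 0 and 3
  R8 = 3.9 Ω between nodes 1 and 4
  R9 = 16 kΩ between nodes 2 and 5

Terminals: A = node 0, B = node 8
The network is not a plain series/parallel combination. Inject a 1 A test current into terminal A (node 0) and return it from terminal B (node 8); then R_eq = V_A / (1 A).
Nodal analysis, taking node 8 as the 0 V reference.
Current source I_test pushes 1 A into node 0 and draws it out of node 8.
KCL at each unknown node (sum of currents leaving = 0; resistances in Ω):
  Node 0: (V_0 - V_1)/20000 + (V_0 - V_3)/82000 - 1 = 0
  Node 1: (V_1 - V_0)/20000 + (V_1 - V_2)/18 + (V_1 - V_4)/3.9 = 0
  Node 2: (V_2 - V_1)/18 + (V_2 - V_5)/16000 = 0
  Node 3: (V_3 - V_0)/82000 + (V_3 - V_4)/1000 + (V_3 - V_6)/5.1 = 0
  Node 4: (V_4 - V_1)/3.9 + (V_4 - V_3)/1000 + (V_4 - V_5)/120 + (V_4 - V_7)/68000 = 0
  Node 5: (V_5 - V_2)/16000 + (V_5 - V_4)/120 + (V_5 - 0)/68000 = 0
  Node 6: (V_6 - V_3)/5.1 + (V_6 - V_7)/18 = 0
  Node 7: (V_7 - V_4)/68000 + (V_7 - V_6)/18 + (V_7 - 0)/62 = 0
Collecting terms (coefficients in siemens):
  0.0000622·V_0 - 0.00005·V_1 - 0.0000122·V_3 = 1
  0.312·V_1 - 0.00005·V_0 - 0.05556·V_2 - 0.2564·V_4 = 0
  0.05562·V_2 - 0.05556·V_1 - 0.0000625·V_5 = 0
  0.1971·V_3 - 0.0000122·V_0 - 0.001·V_4 - 0.1961·V_6 = 0
  0.2658·V_4 - 0.2564·V_1 - 0.001·V_3 - 0.008333·V_5 - 0.00001471·V_7 = 0
  0.008411·V_5 - 0.0000625·V_2 - 0.008333·V_4 = 0
  0.2516·V_6 - 0.1961·V_3 - 0.05556·V_7 = 0
  0.0717·V_7 - 0.00001471·V_4 - 0.05556·V_6 = 0
Solving these 8 simultaneous equations (Gaussian elimination) gives:
  V_0 = 16790 V, V_1 = 858.9 V, V_2 = 858.9 V, V_3 = 83.76 V
  V_4 = 855.8 V, V_5 = 854.4 V, V_6 = 78.78 V, V_7 = 61.22 V
R_eq = V_0 / 1 A = 16790 Ω = 16.79 kΩ

Final answer: 16.79 kΩ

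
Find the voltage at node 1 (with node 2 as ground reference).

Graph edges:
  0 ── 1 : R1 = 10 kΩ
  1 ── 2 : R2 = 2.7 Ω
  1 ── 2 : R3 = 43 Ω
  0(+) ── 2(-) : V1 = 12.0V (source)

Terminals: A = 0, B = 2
Nodal analysis, taking node 2 as the 0 V reference.
Source V1 fixes V_0 = 12 V.
KCL at each unknown node (sum of currents leaving = 0; resistances in Ω):
  Node 1: (V_1 - 12)/10000 + (V_1 - 0)/2.7 + (V_1 - 0)/43 = 0
Collecting terms: 0.3937 × V_1 = 0.0012  =>  V_1 = 0.003048 V
The requested potential is V_1 = 0.003048 V.

Final answer: V_1 = 0.003048 V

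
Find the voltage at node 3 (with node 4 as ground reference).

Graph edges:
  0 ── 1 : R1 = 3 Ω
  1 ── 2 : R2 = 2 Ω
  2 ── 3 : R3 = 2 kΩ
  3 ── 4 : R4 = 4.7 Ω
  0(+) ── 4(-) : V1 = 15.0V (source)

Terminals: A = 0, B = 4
Nodal analysis, taking node 4 as the 0 V reference.
Source V1 fixes V_0 = 15 V.
KCL at each unknown node (sum of currents leaving = 0; resistances in Ω):
  Node 1: (V_1 - 15)/3 + (V_1 - V_2)/2 = 0
  Node 2: (V_2 - V_1)/2 + (V_2 - V_3)/2000 = 0
  Node 3: (V_3 - V_2)/2000 + (V_3 - 0)/4.7 = 0
Collecting terms (coefficients in siemens):
  0.8333·V_1 - 0.5·V_2 = 5
  0.5005·V_2 - 0.5·V_1 - 0.0005·V_3 = 0
  0.2133·V_3 - 0.0005·V_2 = 0
Solving these 3 simultaneous equations (Gaussian elimination) gives:
  V_1 = 14.98 V, V_2 = 14.96 V, V_3 = 0.03508 V
The requested potential is V_3 = 0.03508 V.

Final answer: V_3 = 0.03508 V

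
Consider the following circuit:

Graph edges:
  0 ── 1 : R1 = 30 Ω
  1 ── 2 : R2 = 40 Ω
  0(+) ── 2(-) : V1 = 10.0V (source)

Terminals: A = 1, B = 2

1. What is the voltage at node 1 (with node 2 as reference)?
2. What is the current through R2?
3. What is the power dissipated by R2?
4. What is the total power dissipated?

Nodal analysis, taking node 2 as the 0 V reference.
Source V1 fixes V_0 = 10 V.
KCL at each unknown node (sum of currents leaving = 0; resistances in Ω):
  Node 1: (V_1 - 10)/30 + (V_1 - 0)/40 = 0
Collecting terms: 0.05833 × V_1 = 0.3333  =>  V_1 = 5.714 V
Part 1:
  Read off the nodal solution: V_1 = 5.714 V
Part 2:
  I_R2 = (V_1 - V_2)/R2 = (5.714 - 0)/40 = 0.1429 A
  Magnitude: I_R2 = 0.1429 A
Part 3:
  I_R2 = (V_1 - V_2)/R2 = (5.714 - 0)/40 = 0.1429 A
  P_R2 = I_R2² × R2 = (0.1429)² × 40 = 0.8163 W
Part 4:
  Power in each resistor, P = (ΔV)²/R:
    P_R1 = (10 - 5.714)²/30 = 0.6122 W
    P_R2 = (5.714 - 0)²/40 = 0.8163 W
  P_total = P_R1 + P_R2 = 1.429 W

Final answers:
1. V_1 = 5.714 V
2. I_R2 = 0.1429 A
3. P_R2 = 0.8163 W
4. P_total = 1.429 W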